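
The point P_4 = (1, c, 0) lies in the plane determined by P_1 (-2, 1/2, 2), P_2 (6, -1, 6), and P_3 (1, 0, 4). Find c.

A normal to the plane is n = P_1P_2 × P_1P_3 = (-1, -4, 1/2).
P_4 lies in the plane iff n · P_1P_4 = 0.
This gives (-4)c + (-2) = 0, so c = -1/2.

-1/2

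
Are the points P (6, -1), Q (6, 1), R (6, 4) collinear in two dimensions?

Yes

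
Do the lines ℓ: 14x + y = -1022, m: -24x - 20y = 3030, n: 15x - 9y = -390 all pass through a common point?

No

Intersecting ℓ and m: solving the 2×2 system gives (x, y) = (-8705/128, -4473/64).
Substitute into n: (15)(-8705/128) + (-9)(-4473/64) = -50061/128.
But n requires -390 ≠ -50061/128, so the three lines have no common point.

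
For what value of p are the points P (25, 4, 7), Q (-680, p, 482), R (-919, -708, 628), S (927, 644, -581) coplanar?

-612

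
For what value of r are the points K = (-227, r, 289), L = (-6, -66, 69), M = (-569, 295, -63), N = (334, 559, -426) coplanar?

The points are coplanar iff KL · (KM × KN) = 0.
Expanding, this is linear in r: (323565)r + (104511495) = 0.
So r = -323.

-323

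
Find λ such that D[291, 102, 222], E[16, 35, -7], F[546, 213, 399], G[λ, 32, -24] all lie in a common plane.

The points are coplanar iff DE · (DF × DG) = 0.
Expanding, this is linear in λ: (13560)λ + (40680) = 0.
So λ = -3.

-3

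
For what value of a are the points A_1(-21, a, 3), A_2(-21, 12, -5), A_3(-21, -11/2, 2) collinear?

-8

Collinearity requires A_1A_2 × A_1A_3 = 0; each component is linear in a.
The x-component gives (-7)a + (-56) = 0, so a = -8.
The remaining components then also vanish.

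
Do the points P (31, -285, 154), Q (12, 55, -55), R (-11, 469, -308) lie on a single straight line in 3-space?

PQ = (-19, 340, -209), PR = (-42, 754, -462).
PQ × PR = (506, 0, -46).
The cross product is nonzero, so the points do not lie on one line.

No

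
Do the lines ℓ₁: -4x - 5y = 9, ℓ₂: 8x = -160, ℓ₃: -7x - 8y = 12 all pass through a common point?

No

Intersecting ℓ₁ and ℓ₂: solving the 2×2 system gives (x, y) = (-20, 71/5).
Substitute into ℓ₃: (-7)(-20) + (-8)(71/5) = 132/5.
But ℓ₃ requires 12 ≠ 132/5, so the three lines have no common point.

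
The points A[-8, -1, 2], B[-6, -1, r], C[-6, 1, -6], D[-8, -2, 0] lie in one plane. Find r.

Coplanarity ⇔ det[AB; AC; AD] = 0.
Expanding, this is linear in r: (-2)r + (-20) = 0.
So r = -10.

-10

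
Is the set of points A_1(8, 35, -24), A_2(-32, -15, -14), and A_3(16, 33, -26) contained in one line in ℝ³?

No

A_1A_2 = (-40, -50, 10), A_1A_3 = (8, -2, -2).
Comparing components 2 and 3: (-50)(-2) − (10)(-2) = 120 ≠ 0, so A_1A_2 and A_1A_3 are not parallel and the points are not collinear.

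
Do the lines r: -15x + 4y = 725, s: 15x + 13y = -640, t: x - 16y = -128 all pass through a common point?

No

Lines aᵢx + bᵢy = cᵢ with pairwise distinct directions are concurrent exactly when det[aᵢ bᵢ cᵢ] = 0.
Here the determinant is 255.
Nonzero, so no common point exists.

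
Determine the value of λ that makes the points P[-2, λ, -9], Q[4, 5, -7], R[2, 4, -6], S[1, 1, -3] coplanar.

7

The points are coplanar iff PQ · (PR × PS) = 0.
Expanding, this is linear in λ: (-5)λ + (35) = 0.
So λ = 7.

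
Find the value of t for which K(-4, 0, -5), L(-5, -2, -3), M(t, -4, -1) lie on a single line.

-6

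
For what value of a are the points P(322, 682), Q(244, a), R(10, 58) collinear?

526

The three points are collinear iff det[PQ; PR] = 0.
This determinant is linear in a: (312)a + (-164112) = 0, so a = 526.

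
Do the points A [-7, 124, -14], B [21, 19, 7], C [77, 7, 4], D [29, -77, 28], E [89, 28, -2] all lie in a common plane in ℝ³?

The plane through A, B, C has normal n = AB × AC = (567, 1260, 5544) and equation n·P = 74655.
Checking the remaining points: n·D = 74655, n·E = 74655.
All equal 74655, so all 5 points lie in one plane.

Yes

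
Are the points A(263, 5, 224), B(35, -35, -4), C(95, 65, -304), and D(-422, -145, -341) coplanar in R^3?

Yes

The four points are coplanar iff the 3×3 determinant with rows AB, AC, AD is zero.
Rows: (-228, -40, -228), (-168, 60, -528), (-685, -150, -565).
Expanding along the first row: (-228)(-113100) − (-40)(-266760) + (-228)(66300) = 0.
Zero determinant ⇒ coplanar.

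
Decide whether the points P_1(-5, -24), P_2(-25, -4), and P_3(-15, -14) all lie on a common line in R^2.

Yes

P_1P_2 = (-20, 20), P_1P_3 = (-10, 10).
det[P_1P_2; P_1P_3] = (-20)(10) − (20)(-10) = 0.
The determinant is zero, so the points are collinear.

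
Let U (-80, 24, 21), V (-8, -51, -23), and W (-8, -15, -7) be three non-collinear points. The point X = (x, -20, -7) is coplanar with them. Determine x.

-23

Coplanarity requires UV · (UW × UX) = 0.
UV = (72, -75, -44), UW = (72, -39, -28); the triple product is linear in x with coefficient 384 and constant term 8832.
Setting it to zero: x = -23.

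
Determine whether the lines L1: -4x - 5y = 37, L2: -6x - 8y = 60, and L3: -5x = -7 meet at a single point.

Intersecting L1 and L2: solving the 2×2 system gives (x, y) = (2, -9).
Substitute into L3: (-5)(2) + (0)(-9) = -10.
But L3 requires -7 ≠ -10, so the three lines have no common point.

No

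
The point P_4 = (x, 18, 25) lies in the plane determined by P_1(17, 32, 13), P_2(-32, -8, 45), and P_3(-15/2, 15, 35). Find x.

-1/2

A normal to the plane is n = P_1P_2 × P_1P_3 = (-336, 294, -147).
P_4 lies in the plane iff n · P_1P_4 = 0.
This gives (-336)x + (-168) = 0, so x = -1/2.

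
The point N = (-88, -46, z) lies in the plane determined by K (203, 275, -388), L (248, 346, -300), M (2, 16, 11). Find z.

A normal to the plane is n = KL × KM = (51121, -35643, 2616).
N lies in the plane iff n · KN = 0.
This gives (2616)z + (-2419800) = 0, so z = 925.

925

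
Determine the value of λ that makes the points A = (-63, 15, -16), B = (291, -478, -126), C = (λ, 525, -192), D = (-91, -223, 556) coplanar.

-337

Normal to plane ABD: n = (-308176, -199408, -98056); plane equation n·P = 17992864.
Requiring n·C = 17992864: (-308176)λ + (-85862448) = 17992864.
So λ = -337.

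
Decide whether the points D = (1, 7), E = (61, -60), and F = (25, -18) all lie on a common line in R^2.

No

DE = (60, -67), DF = (24, -25).
Twice the signed area of △DEF is (60)(-25) − (-67)(24) = 108.
The area is nonzero, so the three points are not collinear.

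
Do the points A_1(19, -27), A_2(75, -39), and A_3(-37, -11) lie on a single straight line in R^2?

No

A_1A_2 = (56, -12), A_1A_3 = (-56, 16).
If collinear, A_1A_3 would be a scalar multiple of A_1A_2. But (56)·(16) ≠ (-12)·(-56) (difference 224), so they are not parallel; the points are not collinear.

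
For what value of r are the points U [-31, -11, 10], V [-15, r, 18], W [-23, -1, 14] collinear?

9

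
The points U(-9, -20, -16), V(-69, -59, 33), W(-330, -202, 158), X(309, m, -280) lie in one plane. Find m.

188

Normal to plane UVW: n = (2132, -5289, -1599); plane equation n·P = 112176.
Requiring n·X = 112176: (-5289)m + (1106508) = 112176.
So m = 188.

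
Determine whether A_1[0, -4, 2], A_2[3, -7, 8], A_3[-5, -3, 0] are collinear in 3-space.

No

A_1A_2 = (3, -3, 6), A_1A_3 = (-5, 1, -2).
Comparing components 3 and 1: (6)(-5) − (3)(-2) = -24 ≠ 0, so A_1A_2 and A_1A_3 are not parallel and the points are not collinear.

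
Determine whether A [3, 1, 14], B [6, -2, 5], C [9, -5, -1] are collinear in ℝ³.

AB = (3, -3, -9), AC = (6, -6, -15).
Comparing components 2 and 3: (-3)(-15) − (-9)(-6) = -9 ≠ 0, so AB and AC are not parallel and the points are not collinear.

No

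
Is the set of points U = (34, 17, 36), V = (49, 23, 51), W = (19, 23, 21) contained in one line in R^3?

No

UV = (15, 6, 15), UW = (-15, 6, -15).
Comparing components 2 and 3: (6)(-15) − (15)(6) = -180 ≠ 0, so UV and UW are not parallel and the points are not collinear.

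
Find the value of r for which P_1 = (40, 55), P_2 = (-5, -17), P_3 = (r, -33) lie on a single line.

The three points are collinear iff det[P_1P_2; P_1P_3] = 0.
This determinant is linear in r: (72)r + (1080) = 0, so r = -15.

-15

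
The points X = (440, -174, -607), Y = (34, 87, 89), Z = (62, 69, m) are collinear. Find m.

Collinearity requires XY × XZ = 0; each component is linear in m.
The x-component gives (261)m + (-10701) = 0, so m = 41.
The remaining components then also vanish.

41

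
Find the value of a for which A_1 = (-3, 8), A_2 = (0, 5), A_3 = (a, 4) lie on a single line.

Collinearity: (A_3 − A_1) must be parallel to (A_2 − A_1) = (3, -3).
Cross-multiplying the components: (a − (-3))·(-3) = (-4)·(3).
Solving gives a = 1.

1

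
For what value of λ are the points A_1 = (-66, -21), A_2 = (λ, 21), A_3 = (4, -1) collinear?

81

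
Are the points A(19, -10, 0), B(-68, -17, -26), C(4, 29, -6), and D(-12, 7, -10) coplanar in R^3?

A normal to the plane through A, B, C is n = AB × AC = (1056, -132, -3498).
The plane has equation n·P = 21384. For D: n·D = 21384.
Equal, so D lies in the plane and all four are coplanar.

Yes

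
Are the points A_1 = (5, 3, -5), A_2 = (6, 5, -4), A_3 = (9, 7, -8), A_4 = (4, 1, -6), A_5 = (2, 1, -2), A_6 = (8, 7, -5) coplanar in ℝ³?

No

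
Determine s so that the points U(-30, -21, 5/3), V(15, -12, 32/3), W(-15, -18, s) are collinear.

14/3

Direction UV = (45, 9, 9). From the x-coordinate of W, the parameter along the line is τ = (-15 − (-30))/45 = 1/3.
Then s = 5/3 + 1/3·(9) = 14/3.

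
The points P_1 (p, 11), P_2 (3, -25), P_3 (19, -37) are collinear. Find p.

-45

The three points are collinear iff det[P_1P_2; P_1P_3] = 0.
This determinant is linear in p: (12)p + (540) = 0, so p = -45.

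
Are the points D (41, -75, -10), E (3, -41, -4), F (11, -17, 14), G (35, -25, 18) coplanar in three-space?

With D as base: DE = (-38, 34, 6), DF = (-30, 58, 24), DG = (-6, 50, 28).
DF × DG = (424, 696, -1152).
DE · (DF × DG) = 640.
Since 640 ≠ 0, the four points are not coplanar.

No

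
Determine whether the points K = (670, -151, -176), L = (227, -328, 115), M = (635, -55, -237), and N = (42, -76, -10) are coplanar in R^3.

With K as base: KL = (-443, -177, 291), KM = (-35, 96, -61), KN = (-628, 75, 166).
KM × KN = (20511, 44118, 57663).
KL · (KM × KN) = -115326.
Since -115326 ≠ 0, the four points are not coplanar.

No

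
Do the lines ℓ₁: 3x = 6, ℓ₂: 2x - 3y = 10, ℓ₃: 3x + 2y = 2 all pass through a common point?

Intersecting ℓ₁ and ℓ₂: solving the 2×2 system gives (x, y) = (2, -2).
Substitute into ℓ₃: (3)(2) + (2)(-2) = 2.
This equals 2, so (2, -2) lies on all three lines and they are concurrent.

Yes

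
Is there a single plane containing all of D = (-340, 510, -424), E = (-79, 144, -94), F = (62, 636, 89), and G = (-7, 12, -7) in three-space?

No

With D as base: DE = (261, -366, 330), DF = (402, 126, 513), DG = (333, -498, 417).
DF × DG = (308016, 3195, -242154).
DE · (DF × DG) = -688014.
Since -688014 ≠ 0, the four points are not coplanar.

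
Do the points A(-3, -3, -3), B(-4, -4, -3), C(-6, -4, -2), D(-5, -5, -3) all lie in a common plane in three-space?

Yes

A normal to the plane through A, B, C is n = AB × AC = (-1, 1, -2).
The plane has equation n·P = 6. For D: n·D = 6.
Equal, so D lies in the plane and all four are coplanar.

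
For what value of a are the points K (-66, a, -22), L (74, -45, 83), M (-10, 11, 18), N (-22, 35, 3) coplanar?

The points are coplanar iff KL · (KM × KN) = 0.
Expanding, this is linear in a: (480)a + (-18720) = 0.
So a = 39.

39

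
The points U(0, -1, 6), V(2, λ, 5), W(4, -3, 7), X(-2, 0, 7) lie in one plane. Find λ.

Normal to plane UWX: n = (-3, -6, 0); plane equation n·P = 6.
Requiring n·V = 6: (-6)λ + (-6) = 6.
So λ = -2.

-2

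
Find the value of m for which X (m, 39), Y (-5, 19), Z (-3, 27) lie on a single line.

0

Collinearity: (X − Y) must be parallel to (Z − Y) = (2, 8).
Cross-multiplying the components: (m − (-5))·(8) = (20)·(2).
Solving gives m = 0.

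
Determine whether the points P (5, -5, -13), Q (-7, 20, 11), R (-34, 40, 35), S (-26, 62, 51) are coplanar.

A normal to the plane through P, Q, R is n = PQ × PR = (120, -360, 435).
The plane has equation n·X = -3255. For S: n·S = -3255.
Equal, so S lies in the plane and all four are coplanar.

Yes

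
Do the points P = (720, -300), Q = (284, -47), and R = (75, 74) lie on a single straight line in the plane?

PQ = (-436, 253), PR = (-645, 374).
Twice the signed area of △PQR is (-436)(374) − (253)(-645) = 121.
The area is nonzero, so the three points are not collinear.

No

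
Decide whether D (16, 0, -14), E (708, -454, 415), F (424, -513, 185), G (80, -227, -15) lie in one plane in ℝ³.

Yes

A normal to the plane through D, E, F is n = DE × DF = (129731, 37324, -169764).
The plane has equation n·P = 4452392. For G: n·G = 4452392.
Equal, so G lies in the plane and all four are coplanar.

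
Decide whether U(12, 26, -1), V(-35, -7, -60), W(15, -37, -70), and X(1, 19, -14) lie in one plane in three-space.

Yes

With U as base: UV = (-47, -33, -59), UW = (3, -63, -69), UX = (-11, -7, -13).
UW × UX = (336, 798, -714).
UV · (UW × UX) = 0.
The scalar triple product vanishes, so the four points are coplanar.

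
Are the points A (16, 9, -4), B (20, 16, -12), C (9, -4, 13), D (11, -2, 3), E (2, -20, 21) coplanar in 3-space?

The plane through A, B, C has normal n = AB × AC = (15, -12, -3) and equation n·P = 144.
Checking the remaining points: n·D = 180, n·E = 207.
Since n·D = 180 ≠ 144, D is off the plane and the points are not all coplanar.

No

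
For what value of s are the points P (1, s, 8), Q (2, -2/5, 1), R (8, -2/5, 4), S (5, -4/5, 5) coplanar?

-8/5

The points are coplanar iff PQ · (PR × PS) = 0.
Expanding, this is linear in s: (15)s + (24) = 0.
So s = -8/5.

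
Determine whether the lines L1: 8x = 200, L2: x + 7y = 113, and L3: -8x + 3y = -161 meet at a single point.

Intersecting L1 and L2: solving the 2×2 system gives (x, y) = (25, 88/7).
Substitute into L3: (-8)(25) + (3)(88/7) = -1136/7.
But L3 requires -161 ≠ -1136/7, so the three lines have no common point.

No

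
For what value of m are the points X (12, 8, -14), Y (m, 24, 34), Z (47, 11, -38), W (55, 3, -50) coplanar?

-36

The points are coplanar iff XY · (XZ × XW) = 0.
Expanding, this is linear in m: (-228)m + (-8208) = 0.
So m = -36.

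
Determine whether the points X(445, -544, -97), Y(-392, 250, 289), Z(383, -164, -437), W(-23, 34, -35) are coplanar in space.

A normal to the plane through X, Y, Z is n = XY × XZ = (-416640, -308512, -268832).
The plane has equation n·P = 8502432. For W: n·W = 8502432.
Equal, so W lies in the plane and all four are coplanar.

Yes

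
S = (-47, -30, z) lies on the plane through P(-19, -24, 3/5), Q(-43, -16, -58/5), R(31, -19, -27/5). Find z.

The plane through P, Q, R has equation 13x − 754y − 520z = 17537.
Substituting S: (-520)z + (22009) = 17537, so z = 43/5.

43/5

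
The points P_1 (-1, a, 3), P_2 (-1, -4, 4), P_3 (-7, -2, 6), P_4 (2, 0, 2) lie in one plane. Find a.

1

Coplanarity ⇔ det[P_1P_2; P_1P_3; P_1P_4] = 0.
Expanding, this is linear in a: (6)a + (-6) = 0.
So a = 1.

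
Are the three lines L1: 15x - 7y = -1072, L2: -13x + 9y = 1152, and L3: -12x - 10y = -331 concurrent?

No

Lines aᵢx + bᵢy = cᵢ with pairwise distinct directions are concurrent exactly when det[aᵢ bᵢ cᵢ] = 0.
Here the determinant is -132.
Nonzero, so no common point exists.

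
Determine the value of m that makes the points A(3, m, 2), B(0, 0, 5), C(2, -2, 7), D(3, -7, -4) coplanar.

-5

The points are coplanar iff AB · (AC × AD) = 0.
Expanding, this is linear in m: (-24)m + (-120) = 0.
So m = -5.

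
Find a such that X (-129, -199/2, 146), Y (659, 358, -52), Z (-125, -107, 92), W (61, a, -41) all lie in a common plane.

The points are coplanar iff XY · (XZ × XW) = 0.
Expanding, this is linear in a: (41760)a + (626400) = 0.
So a = -15.

-15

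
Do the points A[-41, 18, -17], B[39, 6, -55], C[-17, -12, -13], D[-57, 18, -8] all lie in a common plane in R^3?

Yes

A normal to the plane through A, B, C is n = AB × AC = (-1188, -1232, -2112).
The plane has equation n·P = 62436. For D: n·D = 62436.
Equal, so D lies in the plane and all four are coplanar.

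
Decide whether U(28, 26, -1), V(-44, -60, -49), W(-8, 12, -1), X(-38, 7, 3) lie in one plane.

The four points are coplanar iff the 3×3 determinant with rows UV, UW, UX is zero.
Rows: (-72, -86, -48), (-36, -14, 0), (-66, -19, 4).
Expanding along the first row: (-72)(-56) − (-86)(-144) + (-48)(-240) = 3168.
Nonzero ⇒ not coplanar.

No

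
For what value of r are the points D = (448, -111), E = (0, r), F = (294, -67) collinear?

17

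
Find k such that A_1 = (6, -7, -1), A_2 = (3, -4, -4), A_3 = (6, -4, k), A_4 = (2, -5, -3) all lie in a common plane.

-4

Normal to plane A_1A_2A_4: n = (0, 6, 6); plane equation n·P = -48.
Requiring n·A_3 = -48: (6)k + (-24) = -48.
So k = -4.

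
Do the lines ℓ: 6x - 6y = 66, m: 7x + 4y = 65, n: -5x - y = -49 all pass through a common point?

No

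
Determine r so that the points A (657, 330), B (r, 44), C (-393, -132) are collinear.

7

Collinearity: (B − A) must be parallel to (C − A) = (-1050, -462).
Cross-multiplying the components: (r − 657)·(-462) = (-286)·(-1050).
Solving gives r = 7.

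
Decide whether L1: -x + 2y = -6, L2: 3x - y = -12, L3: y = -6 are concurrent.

Yes

Intersecting L1 and L2: solving the 2×2 system gives (x, y) = (-6, -6).
Substitute into L3: (0)(-6) + (1)(-6) = -6.
This equals -6, so (-6, -6) lies on all three lines and they are concurrent.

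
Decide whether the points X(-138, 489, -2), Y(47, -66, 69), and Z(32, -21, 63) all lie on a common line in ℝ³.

XY = (185, -555, 71), XZ = (170, -510, 65).
XY × XZ = (135, 45, 0).
The cross product is nonzero, so the points do not lie on one line.

No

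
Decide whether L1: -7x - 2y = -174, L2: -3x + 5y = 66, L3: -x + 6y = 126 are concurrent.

Yes

Intersecting L1 and L2: solving the 2×2 system gives (x, y) = (18, 24).
Substitute into L3: (-1)(18) + (6)(24) = 126.
This equals 126, so (18, 24) lies on all three lines and they are concurrent.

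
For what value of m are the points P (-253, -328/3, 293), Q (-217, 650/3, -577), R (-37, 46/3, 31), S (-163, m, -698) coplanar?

805/3

Normal to plane PQR: n = (23048, -178488, -65928); plane equation n·X = -5633360.
Requiring n·S = -5633360: (-178488)m + (42260920) = -5633360.
So m = 805/3.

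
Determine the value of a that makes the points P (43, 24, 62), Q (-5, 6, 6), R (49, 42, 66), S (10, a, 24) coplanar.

The points are coplanar iff PQ · (PR × PS) = 0.
Expanding, this is linear in a: (-144)a + (1296) = 0.
So a = 9.

9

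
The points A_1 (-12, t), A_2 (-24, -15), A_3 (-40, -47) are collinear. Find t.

9

The three points are collinear iff det[A_1A_2; A_1A_3] = 0.
This determinant is linear in t: (-16)t + (144) = 0, so t = 9.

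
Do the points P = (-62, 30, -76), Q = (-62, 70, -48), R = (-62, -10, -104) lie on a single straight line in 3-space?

Yes

PQ = (0, 40, 28), PR = (0, -40, -28).
Each component of PR is -1 times the corresponding component of PQ, so PR = -1·PQ and the points are collinear.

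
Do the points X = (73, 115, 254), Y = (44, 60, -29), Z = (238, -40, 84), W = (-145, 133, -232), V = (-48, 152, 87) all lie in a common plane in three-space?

The plane through X, Y, Z has normal n = XY × XZ = (-34515, -51625, 13570) and equation n·P = -5009690.
Checking the remaining points: n·W = -5009690, n·V = -5009690.
All equal -5009690, so all 5 points lie in one plane.

Yes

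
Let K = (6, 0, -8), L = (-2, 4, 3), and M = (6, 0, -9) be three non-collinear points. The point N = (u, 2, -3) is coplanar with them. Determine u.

2

The plane through K, L, M has equation −4x − 8y = -24.
Substituting N: (-4)u + (-16) = -24, so u = 2.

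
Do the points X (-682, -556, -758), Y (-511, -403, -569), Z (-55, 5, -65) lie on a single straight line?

XY = (171, 153, 189), XZ = (627, 561, 693).
XY × XZ = (0, 0, 0).
The cross product vanishes, so the three points are collinear.

Yes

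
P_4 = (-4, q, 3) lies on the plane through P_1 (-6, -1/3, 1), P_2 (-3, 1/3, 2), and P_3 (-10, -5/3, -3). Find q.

1/3

Coplanarity requires P_1P_2 · (P_1P_3 × P_1P_4) = 0.
P_1P_2 = (3, 2/3, 1), P_1P_3 = (-4, -4/3, -4); the triple product is linear in q with coefficient 8 and constant term -8/3.
Setting it to zero: q = 1/3.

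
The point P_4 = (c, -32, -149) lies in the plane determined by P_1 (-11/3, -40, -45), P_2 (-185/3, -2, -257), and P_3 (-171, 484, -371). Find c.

-91/3

A normal to the plane is n = P_1P_2 × P_1P_3 = (98700, 49700/3, -72100/3).
P_4 lies in the plane iff n · P_1P_4 = 0.
This gives (98700)c + (2993900) = 0, so c = -91/3.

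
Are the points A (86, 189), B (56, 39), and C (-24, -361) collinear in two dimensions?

Yes

AB = (-30, -150), AC = (-110, -550).
Twice the signed area of △ABC is (-30)(-550) − (-150)(-110) = 0.
The triangle is degenerate (zero area), so the points are collinear.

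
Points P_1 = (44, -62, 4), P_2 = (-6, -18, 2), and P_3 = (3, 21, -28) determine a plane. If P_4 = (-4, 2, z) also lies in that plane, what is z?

-12

A normal to the plane is n = P_1P_2 × P_1P_3 = (-1242, -1518, -2346).
P_4 lies in the plane iff n · P_1P_4 = 0.
This gives (-2346)z + (-28152) = 0, so z = -12.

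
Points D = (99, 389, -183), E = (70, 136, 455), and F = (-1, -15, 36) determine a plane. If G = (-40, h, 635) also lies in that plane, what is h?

-294

Coplanarity requires DE · (DF × DG) = 0.
DE = (-29, -253, 638), DF = (-100, -404, 219); the triple product is linear in h with coefficient -57449 and constant term -16890006.
Setting it to zero: h = -294.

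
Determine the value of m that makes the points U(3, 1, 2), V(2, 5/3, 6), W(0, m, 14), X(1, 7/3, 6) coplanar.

Normal to plane UVX: n = (-8/3, -4, 0); plane equation n·P = -12.
Requiring n·W = -12: (-4)m + (0) = -12.
So m = 3.

3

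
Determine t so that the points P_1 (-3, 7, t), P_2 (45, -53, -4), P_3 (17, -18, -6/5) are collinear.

4/5

Direction P_2P_3 = (-28, 35, 14/5). From the x-coordinate of P_1, the parameter along the line is τ = (-3 − 45)/(-28) = 12/7.
Then t = (-4) + 12/7·(14/5) = 4/5.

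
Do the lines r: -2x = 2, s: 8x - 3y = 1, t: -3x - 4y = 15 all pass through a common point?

The three lines meet at one point iff the augmented coefficient matrix [aᵢ bᵢ cᵢ] has rank < 3, i.e. its determinant vanishes.
Here the determinant is 0.
It vanishes, so the lines are concurrent at (-1, -3).

Yes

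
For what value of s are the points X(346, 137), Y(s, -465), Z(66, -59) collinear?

Collinearity: (Y − X) must be parallel to (Z − X) = (-280, -196).
Cross-multiplying the components: (s − 346)·(-196) = (-602)·(-280).
Solving gives s = -514.

-514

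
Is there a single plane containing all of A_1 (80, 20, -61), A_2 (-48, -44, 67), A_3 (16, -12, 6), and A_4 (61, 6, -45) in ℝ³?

No

A normal to the plane through A_1, A_2, A_3 is n = A_1A_2 × A_1A_3 = (-192, 384, 0).
The plane has equation n·P = -7680. For A_4: n·A_4 = -9408.
-9408 ≠ -7680, so A_4 is off the plane.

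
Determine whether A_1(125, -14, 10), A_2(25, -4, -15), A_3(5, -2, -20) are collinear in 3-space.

Yes

A_1A_2 = (-100, 10, -25), A_1A_3 = (-120, 12, -30).
Each component of A_1A_3 is 6/5 times the corresponding component of A_1A_2, so A_1A_3 = 6/5·A_1A_2 and the points are collinear.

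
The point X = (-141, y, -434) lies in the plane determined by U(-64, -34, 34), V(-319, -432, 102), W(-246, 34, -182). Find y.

The plane through U, V, W has equation 81344x − 67456y − 89776z = -5964896.
Substituting X: (-67456)y + (27493280) = -5964896, so y = 496.

496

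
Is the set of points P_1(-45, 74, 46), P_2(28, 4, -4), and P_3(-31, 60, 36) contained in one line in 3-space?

No

P_1P_2 = (73, -70, -50), P_1P_3 = (14, -14, -10).
P_1P_2 × P_1P_3 = (0, 30, -42).
The cross product is nonzero, so the points do not lie on one line.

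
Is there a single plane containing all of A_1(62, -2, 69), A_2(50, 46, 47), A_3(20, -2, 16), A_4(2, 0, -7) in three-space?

A normal to the plane through A_1, A_2, A_3 is n = A_1A_2 × A_1A_3 = (-2544, 288, 2016).
The plane has equation n·P = -19200. For A_4: n·A_4 = -19200.
Equal, so A_4 lies in the plane and all four are coplanar.

Yes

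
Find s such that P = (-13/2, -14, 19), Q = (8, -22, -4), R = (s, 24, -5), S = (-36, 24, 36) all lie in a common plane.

Normal to plane PQS: n = (738, 432, 315); plane equation n·X = -4860.
Requiring n·R = -4860: (738)s + (8793) = -4860.
So s = -37/2.

-37/2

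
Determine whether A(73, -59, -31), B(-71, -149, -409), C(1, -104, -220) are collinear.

AB = (-144, -90, -378), AC = (-72, -45, -189).
AB × AC = (0, 0, 0).
The cross product vanishes, so the three points are collinear.

Yes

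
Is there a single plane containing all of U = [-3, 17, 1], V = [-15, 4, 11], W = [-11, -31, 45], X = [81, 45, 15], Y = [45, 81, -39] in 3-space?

No

The plane through U, V, W has normal n = UV × UW = (-92, 448, 472) and equation n·P = 8364.
Checking the remaining points: n·X = 19788, n·Y = 13740.
Since n·X = 19788 ≠ 8364, X is off the plane and the points are not all coplanar.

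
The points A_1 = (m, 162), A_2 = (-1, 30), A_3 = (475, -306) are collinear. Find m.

-188

Collinearity: (A_1 − A_2) must be parallel to (A_3 − A_2) = (476, -336).
Cross-multiplying the components: (m − (-1))·(-336) = (132)·(476).
Solving gives m = -188.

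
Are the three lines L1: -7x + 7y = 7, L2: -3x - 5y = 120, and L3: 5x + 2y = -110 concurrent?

Lines aᵢx + bᵢy = cᵢ with pairwise distinct directions are concurrent exactly when det[aᵢ bᵢ cᵢ] = 0.
Here the determinant is -147.
Nonzero, so no common point exists.

No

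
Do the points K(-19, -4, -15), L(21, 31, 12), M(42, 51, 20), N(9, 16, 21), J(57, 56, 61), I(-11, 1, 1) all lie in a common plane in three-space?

No

The plane through K, L, M has normal n = KL × KM = (-260, 247, 65) and equation n·P = 2977.
Checking the remaining points: n·N = 2977, n·J = 2977, n·I = 3172.
Since n·I = 3172 ≠ 2977, I is off the plane and the points are not all coplanar.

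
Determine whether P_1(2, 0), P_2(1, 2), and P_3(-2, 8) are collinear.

P_1P_2 = (-1, 2), P_1P_3 = (-4, 8).
Twice the signed area of △P_1P_2P_3 is (-1)(8) − (2)(-4) = 0.
The triangle is degenerate (zero area), so the points are collinear.

Yes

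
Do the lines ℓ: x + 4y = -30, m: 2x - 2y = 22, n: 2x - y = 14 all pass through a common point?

No

Intersecting ℓ and m: solving the 2×2 system gives (x, y) = (14/5, -41/5).
Substitute into n: (2)(14/5) + (-1)(-41/5) = 69/5.
But n requires 14 ≠ 69/5, so the three lines have no common point.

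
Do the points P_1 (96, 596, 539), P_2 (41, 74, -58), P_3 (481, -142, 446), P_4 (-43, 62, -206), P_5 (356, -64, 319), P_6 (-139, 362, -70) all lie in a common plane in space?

The plane through P_1, P_2, P_3 has normal n = P_1P_2 × P_1P_3 = (-392040, -234960, 241560) and equation n·P = -47471160.
Checking the remaining points: n·P_4 = -47471160, n·P_5 = -47471160, n·P_6 = -47471160.
All equal -47471160, so all 6 points lie in one plane.

Yes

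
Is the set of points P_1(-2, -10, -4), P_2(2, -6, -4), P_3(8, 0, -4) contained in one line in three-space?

Yes

P_1P_2 = (4, 4, 0), P_1P_3 = (10, 10, 0).
Each component of P_1P_3 is 5/2 times the corresponding component of P_1P_2, so P_1P_3 = 5/2·P_1P_2 and the points are collinear.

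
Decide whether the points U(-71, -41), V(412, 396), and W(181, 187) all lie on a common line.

UV = (483, 437), UW = (252, 228).
det[UV; UW] = (483)(228) − (437)(252) = 0.
The determinant is zero, so the points are collinear.

Yes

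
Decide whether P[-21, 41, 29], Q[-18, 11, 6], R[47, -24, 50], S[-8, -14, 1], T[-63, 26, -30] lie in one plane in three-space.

The plane through P, Q, R has normal n = PQ × PR = (-2125, -1627, 1845) and equation n·X = 31423.
Checking the remaining points: n·S = 41623, n·T = 36223.
Since n·S = 41623 ≠ 31423, S is off the plane and the points are not all coplanar.

No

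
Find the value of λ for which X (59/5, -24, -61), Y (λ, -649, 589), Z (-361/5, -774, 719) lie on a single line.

-291/5

Collinearity requires XY × XZ = 0; each component is linear in λ.
The y-component gives (-780)λ + (-45396) = 0, so λ = -291/5.
The remaining components then also vanish.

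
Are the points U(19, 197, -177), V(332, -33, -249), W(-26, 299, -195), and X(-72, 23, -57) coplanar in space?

Yes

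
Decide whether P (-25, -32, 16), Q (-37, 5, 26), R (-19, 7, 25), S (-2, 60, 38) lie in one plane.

A normal to the plane through P, Q, R is n = PQ × PR = (-57, 168, -690).
The plane has equation n·X = -14991. For S: n·S = -16026.
-16026 ≠ -14991, so S is off the plane.

No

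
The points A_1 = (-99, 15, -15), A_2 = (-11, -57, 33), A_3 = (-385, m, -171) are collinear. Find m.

Direction A_1A_2 = (88, -72, 48). From the x-coordinate of A_3, the parameter along the line is τ = (-385 − (-99))/88 = -13/4.
Then m = 15 + (-13/4)·(-72) = 249.

249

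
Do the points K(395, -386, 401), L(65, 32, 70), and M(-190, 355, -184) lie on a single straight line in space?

No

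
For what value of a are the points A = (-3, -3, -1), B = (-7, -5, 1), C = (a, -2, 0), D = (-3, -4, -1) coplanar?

Coplanarity ⇔ det[AB; AC; AD] = 0.
Expanding, this is linear in a: (-2)a + (-10) = 0.
So a = -5.

-5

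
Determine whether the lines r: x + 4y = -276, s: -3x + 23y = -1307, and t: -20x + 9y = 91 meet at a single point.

Yes

Intersecting r and s: solving the 2×2 system gives (x, y) = (-32, -61).
Substitute into t: (-20)(-32) + (9)(-61) = 91.
This equals 91, so (-32, -61) lies on all three lines and they are concurrent.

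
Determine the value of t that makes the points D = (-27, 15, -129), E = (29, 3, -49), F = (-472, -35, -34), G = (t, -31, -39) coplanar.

The points are coplanar iff DE · (DF × DG) = 0.
Expanding, this is linear in t: (2860)t + (1226940) = 0.
So t = -429.

-429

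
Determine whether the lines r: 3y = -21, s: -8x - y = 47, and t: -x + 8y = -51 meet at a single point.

The three lines meet at one point iff the augmented coefficient matrix [aᵢ bᵢ cᵢ] has rank < 3, i.e. its determinant vanishes.
Here the determinant is 0.
It vanishes, so the lines are concurrent at (-5, -7).

Yes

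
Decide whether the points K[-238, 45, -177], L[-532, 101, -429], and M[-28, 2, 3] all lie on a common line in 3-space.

KL = (-294, 56, -252), KM = (210, -43, 180).
KL × KM = (-756, 0, 882).
The cross product is nonzero, so the points do not lie on one line.

No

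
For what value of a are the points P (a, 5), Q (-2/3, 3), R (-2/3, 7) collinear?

-2/3

Collinearity: (P − Q) must be parallel to (R − Q) = (0, 4).
Cross-multiplying the components: (a − (-2/3))·(4) = (2)·(0).
Solving gives a = -2/3.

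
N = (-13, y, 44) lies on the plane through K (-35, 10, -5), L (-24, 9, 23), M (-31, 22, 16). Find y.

0

Coplanarity requires KL · (KM × KN) = 0.
KL = (11, -1, 28), KM = (4, 12, 21); the triple product is linear in y with coefficient -119 and constant term 0.
Setting it to zero: y = 0.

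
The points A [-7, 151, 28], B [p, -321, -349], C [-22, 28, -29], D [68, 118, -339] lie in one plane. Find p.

-29

The points are coplanar iff AB · (AC × AD) = 0.
Expanding, this is linear in p: (43260)p + (1254540) = 0.
So p = -29.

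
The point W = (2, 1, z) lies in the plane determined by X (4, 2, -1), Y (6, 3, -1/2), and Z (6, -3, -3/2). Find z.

-3/2

The plane through X, Y, Z has equation 2x + 2y − 12z = 24.
Substituting W: (-12)z + (6) = 24, so z = -3/2.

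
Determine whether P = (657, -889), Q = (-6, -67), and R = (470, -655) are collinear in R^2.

No

PQ = (-663, 822), PR = (-187, 234).
Twice the signed area of △PQR is (-663)(234) − (822)(-187) = -1428.
The area is nonzero, so the three points are not collinear.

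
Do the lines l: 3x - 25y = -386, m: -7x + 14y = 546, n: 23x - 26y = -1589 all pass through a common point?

No

The three lines meet at one point iff the augmented coefficient matrix [aᵢ bᵢ cᵢ] has rank < 3, i.e. its determinant vanishes.
Here the determinant is -5985.
Nonzero, so no common point exists.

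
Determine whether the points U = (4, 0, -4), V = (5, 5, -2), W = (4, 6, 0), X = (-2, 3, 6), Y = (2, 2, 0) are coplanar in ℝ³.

The plane through U, V, W has normal n = UV × UW = (8, -4, 6) and equation n·P = 8.
Checking the remaining points: n·X = 8, n·Y = 8.
All equal 8, so all 5 points lie in one plane.

Yes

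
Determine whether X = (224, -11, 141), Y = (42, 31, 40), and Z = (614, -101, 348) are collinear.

No

XY = (-182, 42, -101), XZ = (390, -90, 207).
XY × XZ = (-396, -1716, 0).
The cross product is nonzero, so the points do not lie on one line.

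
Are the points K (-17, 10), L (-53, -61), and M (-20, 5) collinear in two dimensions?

No

KL = (-36, -71), KM = (-3, -5).
det[KL; KM] = (-36)(-5) − (-71)(-3) = -33.
The determinant is nonzero, so they are not collinear.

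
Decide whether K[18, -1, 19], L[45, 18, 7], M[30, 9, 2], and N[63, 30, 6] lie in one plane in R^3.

With K as base: KL = (27, 19, -12), KM = (12, 10, -17), KN = (45, 31, -13).
KM × KN = (397, -609, -78).
KL · (KM × KN) = 84.
Since 84 ≠ 0, the four points are not coplanar.

No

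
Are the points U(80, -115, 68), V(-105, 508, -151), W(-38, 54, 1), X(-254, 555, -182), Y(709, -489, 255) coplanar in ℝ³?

No

The plane through U, V, W has normal n = UV × UW = (-4730, 13447, 42249) and equation n·P = 948127.
Checking the remaining points: n·X = 975187, n·Y = 844342.
Since n·X = 975187 ≠ 948127, X is off the plane and the points are not all coplanar.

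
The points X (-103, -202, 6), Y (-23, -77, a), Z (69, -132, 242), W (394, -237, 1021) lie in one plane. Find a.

-14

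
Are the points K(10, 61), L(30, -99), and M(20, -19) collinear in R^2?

KL = (20, -160), KM = (10, -80).
Checking proportionality: KM = 1/2·KL, so the vectors are parallel and the points are collinear.

Yes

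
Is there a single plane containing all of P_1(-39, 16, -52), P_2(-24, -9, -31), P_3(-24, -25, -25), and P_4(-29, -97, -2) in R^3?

No

The four points are coplanar iff the 3×3 determinant with rows P_1P_2, P_1P_3, P_1P_4 is zero.
Rows: (15, -25, 21), (15, -41, 27), (10, -113, 50).
Expanding along the first row: (15)(1001) − (-25)(480) + (21)(-1285) = 30.
Nonzero ⇒ not coplanar.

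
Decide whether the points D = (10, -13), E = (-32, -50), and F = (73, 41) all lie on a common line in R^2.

DE = (-42, -37), DF = (63, 54).
det[DE; DF] = (-42)(54) − (-37)(63) = 63.
The determinant is nonzero, so they are not collinear.

No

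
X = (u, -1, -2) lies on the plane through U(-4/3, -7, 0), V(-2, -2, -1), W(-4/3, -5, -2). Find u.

A normal to the plane is n = UV × UW = (-8, -4/3, -4/3).
X lies in the plane iff n · UX = 0.
This gives (-8)u + (-16) = 0, so u = -2.

-2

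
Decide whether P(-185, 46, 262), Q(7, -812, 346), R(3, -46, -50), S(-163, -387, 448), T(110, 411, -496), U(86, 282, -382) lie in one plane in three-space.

The plane through P, Q, R has normal n = PQ × PR = (275424, 75696, 143640) and equation n·X = -9837744.
Checking the remaining points: n·S = -9837744, n·T = -9837744, n·U = -9837744.
All equal -9837744, so all 6 points lie in one plane.

Yes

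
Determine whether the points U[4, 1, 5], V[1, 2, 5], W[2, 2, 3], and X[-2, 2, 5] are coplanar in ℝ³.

No

The four points are coplanar iff the 3×3 determinant with rows UV, UW, UX is zero.
Rows: (-3, 1, 0), (-2, 1, -2), (-6, 1, 0).
Expanding along the first row: (-3)(2) − (1)(-12) + (0)(4) = 6.
Nonzero ⇒ not coplanar.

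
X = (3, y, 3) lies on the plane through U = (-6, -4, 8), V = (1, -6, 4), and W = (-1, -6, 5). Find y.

The plane through U, V, W has equation −2x + 1y − 4z = -24.
Substituting X: (1)y + (-18) = -24, so y = -6.

-6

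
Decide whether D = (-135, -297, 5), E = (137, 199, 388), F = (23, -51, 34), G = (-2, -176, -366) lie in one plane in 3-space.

Yes

With D as base: DE = (272, 496, 383), DF = (158, 246, 29), DG = (133, 121, -371).
DF × DG = (-94775, 62475, -13600).
DE · (DF × DG) = 0.
The scalar triple product vanishes, so the four points are coplanar.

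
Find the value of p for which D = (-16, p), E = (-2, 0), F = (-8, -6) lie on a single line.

The three points are collinear iff det[DE; DF] = 0.
This determinant is linear in p: (-6)p + (-84) = 0, so p = -14.

-14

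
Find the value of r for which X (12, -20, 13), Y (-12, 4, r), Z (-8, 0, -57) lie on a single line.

Collinearity requires XY × XZ = 0; each component is linear in r.
The x-component gives (-20)r + (-1420) = 0, so r = -71.
The remaining components then also vanish.

-71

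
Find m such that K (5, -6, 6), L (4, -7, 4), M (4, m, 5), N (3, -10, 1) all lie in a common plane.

The points are coplanar iff KL · (KM × KN) = 0.
Expanding, this is linear in m: (1)m + (5) = 0.
So m = -5.

-5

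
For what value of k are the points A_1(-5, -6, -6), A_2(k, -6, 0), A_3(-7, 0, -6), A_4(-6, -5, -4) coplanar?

-7

The points are coplanar iff A_1A_2 · (A_1A_3 × A_1A_4) = 0.
Expanding, this is linear in k: (12)k + (84) = 0.
So k = -7.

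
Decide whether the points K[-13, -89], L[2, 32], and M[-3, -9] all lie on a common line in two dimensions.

KL = (15, 121), KM = (10, 80).
If collinear, KM would be a scalar multiple of KL. But (15)·(80) ≠ (121)·(10) (difference -10), so they are not parallel; the points are not collinear.

No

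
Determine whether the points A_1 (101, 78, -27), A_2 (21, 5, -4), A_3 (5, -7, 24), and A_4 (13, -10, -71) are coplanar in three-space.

A normal to the plane through A_1, A_2, A_3 is n = A_1A_2 × A_1A_3 = (-1768, 1872, -208).
The plane has equation n·P = -26936. For A_4: n·A_4 = -26936.
Equal, so A_4 lies in the plane and all four are coplanar.

Yes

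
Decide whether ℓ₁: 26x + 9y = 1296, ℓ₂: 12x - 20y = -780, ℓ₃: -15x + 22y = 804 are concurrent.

No

Intersecting ℓ₁ and ℓ₂: solving the 2×2 system gives (x, y) = (4725/157, 8958/157).
Substitute into ℓ₃: (-15)(4725/157) + (22)(8958/157) = 126201/157.
But ℓ₃ requires 804 ≠ 126201/157, so the three lines have no common point.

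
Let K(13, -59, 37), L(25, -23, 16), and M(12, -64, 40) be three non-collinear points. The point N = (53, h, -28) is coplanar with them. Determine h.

Coplanarity requires KL · (KM × KN) = 0.
KL = (12, 36, -21), KM = (-1, -5, 3); the triple product is linear in h with coefficient -15 and constant term 795.
Setting it to zero: h = 53.

53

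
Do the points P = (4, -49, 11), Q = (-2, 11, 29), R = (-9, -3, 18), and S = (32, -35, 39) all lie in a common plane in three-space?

Yes

The four points are coplanar iff the 3×3 determinant with rows PQ, PR, PS is zero.
Rows: (-6, 60, 18), (-13, 46, 7), (28, 14, 28).
Expanding along the first row: (-6)(1190) − (60)(-560) + (18)(-1470) = 0.
Zero determinant ⇒ coplanar.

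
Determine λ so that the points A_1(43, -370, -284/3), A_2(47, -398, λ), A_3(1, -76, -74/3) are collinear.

Direction A_1A_3 = (-42, 294, 70). From the x-coordinate of A_2, the parameter along the line is τ = (47 − 43)/(-42) = -2/21.
Then λ = (-284/3) + (-2/21)·(70) = -304/3.

-304/3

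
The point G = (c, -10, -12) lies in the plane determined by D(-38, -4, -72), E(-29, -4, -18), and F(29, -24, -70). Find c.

-8

A normal to the plane is n = DE × DF = (1080, 3600, -180).
G lies in the plane iff n · DG = 0.
This gives (1080)c + (8640) = 0, so c = -8.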